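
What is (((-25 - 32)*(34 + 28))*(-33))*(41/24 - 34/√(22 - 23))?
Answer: 796917/4 + 3965148*I ≈ 1.9923e+5 + 3.9651e+6*I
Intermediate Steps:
(((-25 - 32)*(34 + 28))*(-33))*(41/24 - 34/√(22 - 23)) = (-57*62*(-33))*(41*(1/24) - 34*(-I)) = (-3534*(-33))*(41/24 - 34*(-I)) = 116622*(41/24 - (-34)*I) = 116622*(41/24 + 34*I) = 796917/4 + 3965148*I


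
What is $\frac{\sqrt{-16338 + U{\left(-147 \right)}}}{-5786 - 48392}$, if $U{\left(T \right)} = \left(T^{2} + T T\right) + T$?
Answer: $- \frac{\sqrt{26733}}{54178} \approx -0.0030179$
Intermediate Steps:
$U{\left(T \right)} = T + 2 T^{2}$ ($U{\left(T \right)} = \left(T^{2} + T^{2}\right) + T = 2 T^{2} + T = T + 2 T^{2}$)
$\frac{\sqrt{-16338 + U{\left(-147 \right)}}}{-5786 - 48392} = \frac{\sqrt{-16338 - 147 \left(1 + 2 \left(-147\right)\right)}}{-5786 - 48392} = \frac{\sqrt{-16338 - 147 \left(1 - 294\right)}}{-5786 - 48392} = \frac{\sqrt{-16338 - -43071}}{-54178} = \sqrt{-16338 + 43071} \left(- \frac{1}{54178}\right) = \sqrt{26733} \left(- \frac{1}{54178}\right) = - \frac{\sqrt{26733}}{54178}$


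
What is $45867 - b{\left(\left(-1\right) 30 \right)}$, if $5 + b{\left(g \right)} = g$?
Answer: $45902$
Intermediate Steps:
$b{\left(g \right)} = -5 + g$
$45867 - b{\left(\left(-1\right) 30 \right)} = 45867 - \left(-5 - 30\right) = 45867 - -35 = 45867 + 35 = 45902$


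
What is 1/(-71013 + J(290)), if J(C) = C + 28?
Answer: -1/70695 ≈ -1.4145e-5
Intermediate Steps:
J(C) = 28 + C
1/(-71013 + J(290)) = 1/(-71013 + (28 + 290)) = 1/(-71013 + 318) = 1/(-70695) = -1/70695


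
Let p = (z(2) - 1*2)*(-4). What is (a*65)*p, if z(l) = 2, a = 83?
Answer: 0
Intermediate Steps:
p = 0 (p = (2 - 1*2)*(-4) = (2 - 2)*(-4) = 0*(-4) = 0)
(a*65)*p = (83*65)*0 = 5395*0 = 0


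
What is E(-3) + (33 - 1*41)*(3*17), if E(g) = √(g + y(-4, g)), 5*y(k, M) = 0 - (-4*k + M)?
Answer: -408 + 2*I*√35/5 ≈ -408.0 + 2.3664*I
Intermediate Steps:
y(k, M) = -M/5 + 4*k/5 (y(k, M) = (0 - (-4*k + M))/5 = (0 - (M - 4*k))/5 = (0 + (-M + 4*k))/5 = (-M + 4*k)/5 = -M/5 + 4*k/5)
E(g) = √(-16/5 + 4*g/5) (E(g) = √(g + (-g/5 + (⅘)*(-4))) = √(g + (-g/5 - 16/5)) = √(g + (-16/5 - g/5)) = √(-16/5 + 4*g/5))
E(-3) + (33 - 1*41)*(3*17) = 2*√(-20 + 5*(-3))/5 + (33 - 1*41)*(3*17) = 2*√(-20 - 15)/5 + (33 - 41)*51 = 2*√(-35)/5 - 8*51 = 2*(I*√35)/5 - 408 = 2*I*√35/5 - 408 = -408 + 2*I*√35/5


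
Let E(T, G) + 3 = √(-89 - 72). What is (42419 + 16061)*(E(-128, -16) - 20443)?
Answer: -1195682080 + 58480*I*√161 ≈ -1.1957e+9 + 7.4203e+5*I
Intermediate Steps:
E(T, G) = -3 + I*√161 (E(T, G) = -3 + √(-89 - 72) = -3 + √(-161) = -3 + I*√161)
(42419 + 16061)*(E(-128, -16) - 20443) = (42419 + 16061)*((-3 + I*√161) - 20443) = 58480*(-20446 + I*√161) = -1195682080 + 58480*I*√161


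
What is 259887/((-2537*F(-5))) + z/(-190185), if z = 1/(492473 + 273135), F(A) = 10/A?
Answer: 18920703667999843/369405358526760 ≈ 51.219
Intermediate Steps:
z = 1/765608 ≈ 1.3062e-6
259887/((-2537*F(-5))) + z/(-190185) = 259887/((-25370/(-5))) + (1/765608)/(-190185) = 259887/((-25370*(-1)/5)) + (1/765608)*(-1/190185) = 259887/((-2537*(-2))) - 1/145607157480 = 259887/5074 - 1/145607157480 = 18920703667999843/369405358526760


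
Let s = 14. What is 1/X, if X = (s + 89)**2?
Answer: 1/10609 ≈ 9.4260e-5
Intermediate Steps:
X = 10609 (X = (14 + 89)**2 = 103**2 = 10609)
1/X = 1/10609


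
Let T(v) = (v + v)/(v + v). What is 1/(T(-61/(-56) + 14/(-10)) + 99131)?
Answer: 1/99132 ≈ 1.0088e-5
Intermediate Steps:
T(v) = 1 (T(v) = (2*v)/((2*v)) = (2*v)*(1/(2*v)) = 1)
1/(T(-61/(-56) + 14/(-10)) + 99131) = 1/(1 + 99131) = 1/99132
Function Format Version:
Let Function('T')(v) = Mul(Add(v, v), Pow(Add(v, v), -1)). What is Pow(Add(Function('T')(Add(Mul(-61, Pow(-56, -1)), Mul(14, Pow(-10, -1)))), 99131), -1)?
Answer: Rational(1, 99132) ≈ 1.0088e-5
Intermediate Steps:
Function('T')(v) = 1 (Function('T')(v) = Mul(Mul(2, v), Pow(Mul(2, v), -1)) = Mul(Mul(2, v), Mul(Rational(1, 2), Pow(v, -1))) = 1)
Pow(Add(Function('T')(Add(Mul(-61, Pow(-56, -1)), Mul(14, Pow(-10, -1)))), 99131), -1) = Pow(Add(1, 99131), -1) = Pow(99132, -1) = Rational(1, 99132)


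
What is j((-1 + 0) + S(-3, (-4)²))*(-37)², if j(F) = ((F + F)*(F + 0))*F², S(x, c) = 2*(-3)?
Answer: 6573938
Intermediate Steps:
S(x, c) = -6
j(F) = 2*F⁴ (j(F) = ((2*F)*F)*F² = (2*F²)*F² = 2*F⁴)
j((-1 + 0) + S(-3, (-4)²))*(-37)² = (2*((-1 + 0) - 6)⁴)*(-37)² = (2*(-1 - 6)⁴)*1369 = (2*(-7)⁴)*1369 = (2*2401)*1369 = 4802*1369 = 6573938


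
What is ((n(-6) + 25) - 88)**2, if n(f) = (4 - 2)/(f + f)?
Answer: 143641/36 ≈ 3990.0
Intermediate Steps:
n(f) = 1/f (n(f) = 2/((2*f)) = 2*(1/(2*f)) = 1/f)
((n(-6) + 25) - 88)**2 = ((1/(-6) + 25) - 88)**2 = ((-1/6 + 25) - 88)**2 = (149/6 - 88)**2 = (-379/6)**2 = 143641/36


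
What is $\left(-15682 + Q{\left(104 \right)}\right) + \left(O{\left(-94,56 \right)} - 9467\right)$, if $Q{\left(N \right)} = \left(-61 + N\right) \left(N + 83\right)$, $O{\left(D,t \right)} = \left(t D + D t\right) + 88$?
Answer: $-27548$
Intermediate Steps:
$O{\left(D,t \right)} = 88 + 2 D t$ ($O{\left(D,t \right)} = \left(D t + D t\right) + 88 = 2 D t + 88 = 88 + 2 D t$)
$Q{\left(N \right)} = \left(-61 + N\right) \left(83 + N\right)$
$\left(-15682 + Q{\left(104 \right)}\right) + \left(O{\left(-94,56 \right)} - 9467\right) = \left(-15682 + \left(-5063 + 104^{2} + 22 \cdot 104\right)\right) + \left(\left(88 + 2 \left(-94\right) 56\right) - 9467\right) = \left(-15682 + \left(-5063 + 10816 + 2288\right)\right) + \left(\left(88 - 10528\right) - 9467\right) = \left(-15682 + 8041\right) - 19907 = -7641 - 19907 = -27548$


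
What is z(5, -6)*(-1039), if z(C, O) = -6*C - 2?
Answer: 33248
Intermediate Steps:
z(C, O) = -2 - 6*C
z(5, -6)*(-1039) = (-2 - 6*5)*(-1039) = (-2 - 30)*(-1039) = -32*(-1039) = 33248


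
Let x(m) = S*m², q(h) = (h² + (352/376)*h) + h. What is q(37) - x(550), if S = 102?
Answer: -1450117290/47 ≈ -3.0854e+7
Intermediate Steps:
q(h) = h² + 91*h/47 (q(h) = (h² + (352*(1/376))*h) + h = (h² + 44*h/47) + h = h² + 91*h/47)
x(m) = 102*m²
q(37) - x(550) = (1/47)*37*(91 + 47*37) - 102*550² = (1/47)*37*(91 + 1739) - 102*302500 = (1/47)*37*1830 - 1*30855000 = 67710/47 - 30855000 = -1450117290/47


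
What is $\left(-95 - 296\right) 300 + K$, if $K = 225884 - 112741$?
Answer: $-4157$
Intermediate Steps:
$K = 113143$
$\left(-95 - 296\right) 300 + K = \left(-95 - 296\right) 300 + 113143 = \left(-391\right) 300 + 113143 = -117300 + 113143 = -4157$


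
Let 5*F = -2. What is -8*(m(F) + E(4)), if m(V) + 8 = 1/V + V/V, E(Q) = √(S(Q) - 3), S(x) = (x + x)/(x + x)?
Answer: 76 - 8*I*√2 ≈ 76.0 - 11.314*I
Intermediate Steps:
F = -⅖ (F = (⅕)*(-2) = -⅖ ≈ -0.40000)
S(x) = 1 (S(x) = (2*x)/((2*x)) = (2*x)*(1/(2*x)) = 1)
E(Q) = I*√2 (E(Q) = √(1 - 3) = √(-2) = I*√2)
m(V) = -7 + 1/V (m(V) = -8 + (1/V + V/V) = -8 + (1/V + 1) = -8 + (1 + 1/V) = -7 + 1/V)
-8*(m(F) + E(4)) = -8*((-7 + 1/(-⅖)) + I*√2) = -8*((-7 - 5/2) + I*√2) = -8*(-19/2 + I*√2) = 76 - 8*I*√2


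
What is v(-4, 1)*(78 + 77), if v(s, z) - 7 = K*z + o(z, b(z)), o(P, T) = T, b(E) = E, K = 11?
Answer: 2945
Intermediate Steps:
v(s, z) = 7 + 12*z (v(s, z) = 7 + (11*z + z) = 7 + 12*z)
v(-4, 1)*(78 + 77) = (7 + 12*1)*(78 + 77) = (7 + 12)*155 = 19*155 = 2945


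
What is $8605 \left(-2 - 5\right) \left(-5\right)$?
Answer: $301175$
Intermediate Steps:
$8605 \left(-2 - 5\right) \left(-5\right) = 8605 \left(\left(-7\right) \left(-5\right)\right) = 8605 \cdot 35 = 301175$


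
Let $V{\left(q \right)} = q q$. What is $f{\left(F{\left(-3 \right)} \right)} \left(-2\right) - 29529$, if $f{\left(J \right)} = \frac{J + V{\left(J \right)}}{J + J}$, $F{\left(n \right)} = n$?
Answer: $-29527$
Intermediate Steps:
$V{\left(q \right)} = q^{2}$
$f{\left(J \right)} = \frac{J + J^{2}}{2 J}$ ($f{\left(J \right)} = \frac{J + J^{2}}{J + J} = \frac{J + J^{2}}{2 J}$)
$f{\left(F{\left(-3 \right)} \right)} \left(-2\right) - 29529 = \left(\frac{1}{2} + \frac{1}{2} \left(-3\right)\right) \left(-2\right) - 29529 = \left(\frac{1}{2} - \frac{3}{2}\right) \left(-2\right) - 29529 = \left(-1\right) \left(-2\right) - 29529 = 2 - 29529 = -29527$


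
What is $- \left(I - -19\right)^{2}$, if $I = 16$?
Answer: $-1225$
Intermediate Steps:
$- \left(I - -19\right)^{2} = - \left(16 - -19\right)^{2} = - \left(16 + 19\right)^{2} = - 35^{2} = \left(-1\right) 1225 = -1225$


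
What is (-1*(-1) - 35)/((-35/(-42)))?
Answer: -204/5 ≈ -40.800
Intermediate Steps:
(-1*(-1) - 35)/((-35/(-42))) = (1 - 35)/((-35*(-1/42))) = -34/5/6 = -34*6/5 = -204/5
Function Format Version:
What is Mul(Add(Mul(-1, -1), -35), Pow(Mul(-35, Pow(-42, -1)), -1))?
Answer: Rational(-204, 5) ≈ -40.800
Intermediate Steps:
Mul(Add(Mul(-1, -1), -35), Pow(Mul(-35, Pow(-42, -1)), -1)) = Mul(Add(1, -35), Pow(Mul(-35, Rational(-1, 42)), -1)) = Mul(-34, Pow(Rational(5, 6), -1)) = Mul(-34, Rational(6, 5)) = Rational(-204, 5)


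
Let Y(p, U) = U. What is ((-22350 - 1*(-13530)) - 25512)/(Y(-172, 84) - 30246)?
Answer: 5722/5027 ≈ 1.1383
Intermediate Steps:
((-22350 - 1*(-13530)) - 25512)/(Y(-172, 84) - 30246) = ((-22350 - 1*(-13530)) - 25512)/(84 - 30246) = ((-22350 + 13530) - 25512)/(-30162) = (-8820 - 25512)*(-1/30162) = -34332*(-1/30162) = 5722/5027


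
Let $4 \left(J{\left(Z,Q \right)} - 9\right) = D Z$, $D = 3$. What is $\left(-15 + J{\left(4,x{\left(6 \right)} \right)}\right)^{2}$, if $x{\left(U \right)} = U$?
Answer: $9$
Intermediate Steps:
$J{\left(Z,Q \right)} = 9 + \frac{3 Z}{4}$
$\left(-15 + J{\left(4,x{\left(6 \right)} \right)}\right)^{2} = \left(-15 + \left(9 + \frac{3}{4} \cdot 4\right)\right)^{2} = \left(-15 + \left(9 + 3\right)\right)^{2} = \left(-15 + 12\right)^{2} = \left(-3\right)^{2} = 9$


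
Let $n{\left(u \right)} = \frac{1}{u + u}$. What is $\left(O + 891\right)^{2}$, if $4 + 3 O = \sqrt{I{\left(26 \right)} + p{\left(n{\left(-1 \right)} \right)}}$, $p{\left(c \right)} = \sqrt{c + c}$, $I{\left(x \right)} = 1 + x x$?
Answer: $\frac{\left(2669 + \sqrt{677 + i}\right)^{2}}{9} \approx 8.0701 \cdot 10^{5} + 11.509 i$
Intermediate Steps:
$I{\left(x \right)} = 1 + x^{2}$
$n{\left(u \right)} = \frac{1}{2 u}$
$p{\left(c \right)} = \sqrt{2} \sqrt{c}$ ($p{\left(c \right)} = \sqrt{2 c} = \sqrt{2} \sqrt{c}$)
$O = - \frac{4}{3} + \frac{\sqrt{677 + i}}{3}$ ($O = - \frac{4}{3} + \frac{\sqrt{\left(1 + 26^{2}\right) + \sqrt{2} \sqrt{\frac{1}{2 \left(-1\right)}}}}{3} = - \frac{4}{3} + \frac{\sqrt{\left(1 + 676\right) + \sqrt{2} \sqrt{\frac{1}{2} \left(-1\right)}}}{3} = - \frac{4}{3} + \frac{\sqrt{677 + \sqrt{2} \sqrt{- \frac{1}{2}}}}{3} = - \frac{4}{3} + \frac{\sqrt{677 + \sqrt{2} \frac{i \sqrt{2}}{2}}}{3} = - \frac{4}{3} + \frac{\sqrt{677 + i}}{3} \approx 7.3397 + 0.0064055 i$)
$\left(O + 891\right)^{2} = \left(\left(- \frac{4}{3} + \frac{\sqrt{677 + i}}{3}\right) + 891\right)^{2} = \left(\frac{2669}{3} + \frac{\sqrt{677 + i}}{3}\right)^{2}$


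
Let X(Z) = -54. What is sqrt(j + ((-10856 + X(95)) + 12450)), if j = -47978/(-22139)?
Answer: sqrt(4472606978)/1703 ≈ 39.270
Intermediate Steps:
j = 47978/22139 (j = -47978*(-1/22139) = 47978/22139 ≈ 2.1671)
sqrt(j + ((-10856 + X(95)) + 12450)) = sqrt(47978/22139 + ((-10856 - 54) + 12450)) = sqrt(47978/22139 + (-10910 + 12450)) = sqrt(47978/22139 + 1540) = sqrt(34142038/22139) = sqrt(4472606978)/1703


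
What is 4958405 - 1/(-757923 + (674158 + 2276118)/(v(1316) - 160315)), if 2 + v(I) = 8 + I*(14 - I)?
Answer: 7041700430899514436/1420154350219 ≈ 4.9584e+6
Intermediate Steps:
v(I) = 6 + I*(14 - I) (v(I) = -2 + (8 + I*(14 - I)) = 6 + I*(14 - I))
4958405 - 1/(-757923 + (674158 + 2276118)/(v(1316) - 160315)) = 4958405 - 1/(-757923 + (674158 + 2276118)/((6 - 1*1316² + 14*1316) - 160315)) = 4958405 - 1/(-757923 + 2950276/((6 - 1*1731856 + 18424) - 160315)) = 4958405 - 1/(-757923 + 2950276/((6 - 1731856 + 18424) - 160315)) = 4958405 - 1/(-757923 + 2950276/(-1713426 - 160315)) = 4958405 - 1/(-757923 + 2950276/(-1873741)) = 4958405 - 1/(-757923 + 2950276*(-1/1873741)) = 4958405 - 1/(-757923 - 2950276/1873741) = 4958405 - 1/(-1420154350219/1873741) = 4958405 - 1*(-1873741/1420154350219) = 4958405 + 1873741/1420154350219 = 7041700430899514436/1420154350219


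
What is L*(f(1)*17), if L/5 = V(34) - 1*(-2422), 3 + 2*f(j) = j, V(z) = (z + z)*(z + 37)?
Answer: -616250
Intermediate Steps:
V(z) = 2*z*(37 + z) (V(z) = (2*z)*(37 + z) = 2*z*(37 + z))
f(j) = -3/2 + j/2
L = 36250 (L = 5*(2*34*(37 + 34) - 1*(-2422)) = 5*(2*34*71 + 2422) = 5*(4828 + 2422) = 5*7250 = 36250)
L*(f(1)*17) = 36250*((-3/2 + (½)*1)*17) = 36250*((-3/2 + ½)*17) = 36250*(-1*17) = 36250*(-17) = -616250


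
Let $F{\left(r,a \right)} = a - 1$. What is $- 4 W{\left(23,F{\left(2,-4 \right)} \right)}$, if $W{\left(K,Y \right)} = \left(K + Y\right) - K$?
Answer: $20$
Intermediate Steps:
$F{\left(r,a \right)} = -1 + a$ ($F{\left(r,a \right)} = a - 1 = -1 + a$)
$W{\left(K,Y \right)} = Y$
$- 4 W{\left(23,F{\left(2,-4 \right)} \right)} = - 4 \left(-1 - 4\right) = \left(-4\right) \left(-5\right) = 20$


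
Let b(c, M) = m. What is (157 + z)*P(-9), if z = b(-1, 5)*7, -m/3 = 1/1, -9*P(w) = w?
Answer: 136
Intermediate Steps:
P(w) = -w/9
m = -3 (m = -3/1 = -3*1 = -3)
b(c, M) = -3
z = -21 (z = -3*7 = -21)
(157 + z)*P(-9) = (157 - 21)*(-⅑*(-9)) = 136*1 = 136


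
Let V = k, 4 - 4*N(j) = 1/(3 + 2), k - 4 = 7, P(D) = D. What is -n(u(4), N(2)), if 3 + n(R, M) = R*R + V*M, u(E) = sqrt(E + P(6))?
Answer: -349/20 ≈ -17.450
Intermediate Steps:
k = 11 (k = 4 + 7 = 11)
N(j) = 19/20 (N(j) = 1 - 1/(4*(3 + 2)) = 1 - 1/4/5 = 1 - 1/4*1/5 = 1 - 1/20 = 19/20)
V = 11
u(E) = sqrt(6 + E) (u(E) = sqrt(E + 6) = sqrt(6 + E))
n(R, M) = -3 + R**2 + 11*M (n(R, M) = -3 + (R*R + 11*M) = -3 + (R**2 + 11*M) = -3 + R**2 + 11*M)
-n(u(4), N(2)) = -(-3 + (sqrt(6 + 4))**2 + 11*(19/20)) = -(-3 + (sqrt(10))**2 + 209/20) = -(-3 + 10 + 209/20) = -1*349/20 = -349/20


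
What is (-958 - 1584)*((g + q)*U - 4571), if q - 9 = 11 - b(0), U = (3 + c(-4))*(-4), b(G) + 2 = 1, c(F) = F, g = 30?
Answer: 11100914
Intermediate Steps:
b(G) = -1 (b(G) = -2 + 1 = -1)
U = 4 (U = (3 - 4)*(-4) = -1*(-4) = 4)
q = 21 (q = 9 + (11 - 1*(-1)) = 9 + (11 + 1) = 9 + 12 = 21)
(-958 - 1584)*((g + q)*U - 4571) = (-958 - 1584)*((30 + 21)*4 - 4571) = -2542*(51*4 - 4571) = -2542*(204 - 4571) = -2542*(-4367) = 11100914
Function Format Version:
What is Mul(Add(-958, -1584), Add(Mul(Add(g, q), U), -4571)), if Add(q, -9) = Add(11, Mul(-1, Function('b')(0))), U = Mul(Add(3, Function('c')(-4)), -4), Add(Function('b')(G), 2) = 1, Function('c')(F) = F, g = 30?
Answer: 11100914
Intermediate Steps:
Function('b')(G) = -1 (Function('b')(G) = Add(-2, 1) = -1)
U = 4 (U = Mul(Add(3, -4), -4) = Mul(-1, -4) = 4)
q = 21 (q = Add(9, Add(11, Mul(-1, -1))) = Add(9, Add(11, 1)) = Add(9, 12) = 21)
Mul(Add(-958, -1584), Add(Mul(Add(g, q), U), -4571)) = Mul(Add(-958, -1584), Add(Mul(Add(30, 21), 4), -4571)) = Mul(-2542, Add(Mul(51, 4), -4571)) = Mul(-2542, Add(204, -4571)) = Mul(-2542, -4367) = 11100914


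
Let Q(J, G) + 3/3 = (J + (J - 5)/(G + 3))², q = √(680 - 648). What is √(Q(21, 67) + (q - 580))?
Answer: 2*√(-39919 + 1225*√2)/35 ≈ 11.167*I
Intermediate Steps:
q = 4*√2 (q = √32 = 4*√2 ≈ 5.6569)
Q(J, G) = -1 + (J + (-5 + J)/(3 + G))² (Q(J, G) = -1 + (J + (J - 5)/(G + 3))² = -1 + (J + (-5 + J)/(3 + G))²)
√(Q(21, 67) + (q - 580)) = √((-1 + (-5 + 4*21 + 67*21)²/(3 + 67)²) + (4*√2 - 580)) = √((-1 + (-5 + 84 + 1407)²/70²) + (-580 + 4*√2)) = √((-1 + (1/4900)*1486²) + (-580 + 4*√2)) = √((-1 + (1/4900)*2208196) + (-580 + 4*√2)) = √((-1 + 552049/1225) + (-580 + 4*√2)) = √(550824/1225 + (-580 + 4*√2)) = √(-159676/1225 + 4*√2)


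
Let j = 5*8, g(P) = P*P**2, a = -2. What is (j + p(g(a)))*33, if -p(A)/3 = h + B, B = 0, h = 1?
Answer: 1221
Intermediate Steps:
g(P) = P**3
j = 40
p(A) = -3 (p(A) = -3*(1 + 0) = -3*1 = -3)
(j + p(g(a)))*33 = (40 - 3)*33 = 37*33 = 1221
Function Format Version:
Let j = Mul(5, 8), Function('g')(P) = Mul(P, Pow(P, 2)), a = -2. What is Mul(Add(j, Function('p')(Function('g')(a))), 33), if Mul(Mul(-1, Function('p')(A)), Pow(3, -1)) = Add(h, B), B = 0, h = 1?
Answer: 1221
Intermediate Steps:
Function('g')(P) = Pow(P, 3)
j = 40
Function('p')(A) = -3 (Function('p')(A) = Mul(-3, Add(1, 0)) = Mul(-3, 1) = -3)
Mul(Add(j, Function('p')(Function('g')(a))), 33) = Mul(Add(40, -3), 33) = Mul(37, 33) = 1221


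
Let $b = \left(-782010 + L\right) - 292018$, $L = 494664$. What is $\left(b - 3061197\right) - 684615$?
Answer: $-4325176$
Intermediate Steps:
$b = -579364$ ($b = \left(-782010 + 494664\right) - 292018 = -287346 - 292018 = -579364$)
$\left(b - 3061197\right) - 684615 = \left(-579364 - 3061197\right) - 684615 = -3640561 - 684615 = -4325176$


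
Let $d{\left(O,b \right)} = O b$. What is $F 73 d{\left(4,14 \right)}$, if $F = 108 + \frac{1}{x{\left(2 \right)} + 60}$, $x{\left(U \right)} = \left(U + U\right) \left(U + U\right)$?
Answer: $\frac{8389598}{19} \approx 4.4156 \cdot 10^{5}$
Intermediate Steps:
$x{\left(U \right)} = 4 U^{2}$ ($x{\left(U \right)} = 2 U 2 U = 4 U^{2}$)
$F = \frac{8209}{76}$ ($F = 108 + \frac{1}{4 \cdot 2^{2} + 60} = 108 + \frac{1}{4 \cdot 4 + 60} = 108 + \frac{1}{16 + 60} = 108 + \frac{1}{76} = \frac{8209}{76} \approx 108.01$)
$F 73 d{\left(4,14 \right)} = \frac{8209}{76} \cdot 73 \cdot 4 \cdot 14 = \frac{599257}{76} \cdot 56 = \frac{8389598}{19}$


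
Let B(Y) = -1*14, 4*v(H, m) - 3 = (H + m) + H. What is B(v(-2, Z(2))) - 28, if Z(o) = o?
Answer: -42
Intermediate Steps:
v(H, m) = ¾ + H/2 + m/4 (v(H, m) = ¾ + ((H + m) + H)/4 = ¾ + (m + 2*H)/4 = ¾ + (H/2 + m/4) = ¾ + H/2 + m/4)
B(Y) = -14
B(v(-2, Z(2))) - 28 = -14 - 28 = -42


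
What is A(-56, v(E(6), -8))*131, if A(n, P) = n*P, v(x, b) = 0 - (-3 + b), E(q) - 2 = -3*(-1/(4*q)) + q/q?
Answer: -80696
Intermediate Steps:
E(q) = 3 + 3/(4*q) (E(q) = 2 + (-3*(-1/(4*q)) + q/q) = 2 + (-3*(-1/(4*q)) + 1) = 2 + (-(-3)/(4*q) + 1) = 2 + (3/(4*q) + 1) = 2 + (1 + 3/(4*q)) = 3 + 3/(4*q))
v(x, b) = 3 - b (v(x, b) = 0 + (3 - b) = 3 - b)
A(n, P) = P*n
A(-56, v(E(6), -8))*131 = ((3 - 1*(-8))*(-56))*131 = ((3 + 8)*(-56))*131 = (11*(-56))*131 = -616*131 = -80696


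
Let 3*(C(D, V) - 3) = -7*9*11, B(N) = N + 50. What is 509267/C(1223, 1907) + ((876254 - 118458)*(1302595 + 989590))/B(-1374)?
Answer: -99009660150197/75468 ≈ -1.3119e+9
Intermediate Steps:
B(N) = 50 + N
C(D, V) = -228 (C(D, V) = 3 + (-7*9*11)/3 = 3 + (-63*11)/3 = 3 + (1/3)*(-693) = 3 - 231 = -228)
509267/C(1223, 1907) + ((876254 - 118458)*(1302595 + 989590))/B(-1374) = 509267/(-228) + ((876254 - 118458)*(1302595 + 989590))/(50 - 1374) = 509267*(-1/228) + (757796*2292185)/(-1324) = -509267/228 + 1737008624260*(-1/1324) = -509267/228 - 434252156065/331 = -99009660150197/75468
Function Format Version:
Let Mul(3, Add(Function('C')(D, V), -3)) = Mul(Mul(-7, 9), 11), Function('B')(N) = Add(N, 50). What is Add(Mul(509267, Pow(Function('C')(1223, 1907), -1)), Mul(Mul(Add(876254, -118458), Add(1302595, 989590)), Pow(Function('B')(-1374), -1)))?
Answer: Rational(-99009660150197, 75468) ≈ -1.3119e+9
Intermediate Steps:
Function('B')(N) = Add(50, N)
Function('C')(D, V) = -228 (Function('C')(D, V) = Add(3, Mul(Rational(1, 3), Mul(Mul(-7, 9), 11))) = Add(3, Mul(Rational(1, 3), Mul(-63, 11))) = Add(3, Mul(Rational(1, 3), -693)) = Add(3, -231) = -228)
Add(Mul(509267, Pow(Function('C')(1223, 1907), -1)), Mul(Mul(Add(876254, -118458), Add(1302595, 989590)), Pow(Function('B')(-1374), -1))) = Add(Mul(509267, Pow(-228, -1)), Mul(Mul(Add(876254, -118458), Add(1302595, 989590)), Pow(Add(50, -1374), -1))) = Add(Mul(509267, Rational(-1, 228)), Mul(Mul(757796, 2292185), Pow(-1324, -1))) = Add(Rational(-509267, 228), Mul(1737008624260, Rational(-1, 1324))) = Add(Rational(-509267, 228), Rational(-434252156065, 331)) = Rational(-99009660150197, 75468)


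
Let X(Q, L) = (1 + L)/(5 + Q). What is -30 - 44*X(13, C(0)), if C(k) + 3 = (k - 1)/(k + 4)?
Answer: -49/2 ≈ -24.500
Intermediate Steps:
C(k) = -3 + (-1 + k)/(4 + k) (C(k) = -3 + (k - 1)/(k + 4) = -3 + (-1 + k)/(4 + k))
X(Q, L) = (1 + L)/(5 + Q)
-30 - 44*X(13, C(0)) = -30 - 44*(1 + (-13 - 2*0)/(4 + 0))/(5 + 13) = -30 - 44*(1 + (-13 + 0)/4)/18 = -30 - 22*(1 + (1/4)*(-13))/9 = -30 - 22*(1 - 13/4)/9 = -30 - 22*(-9)/(9*4) = -30 - 44*(-1/8) = -30 + 11/2 = -49/2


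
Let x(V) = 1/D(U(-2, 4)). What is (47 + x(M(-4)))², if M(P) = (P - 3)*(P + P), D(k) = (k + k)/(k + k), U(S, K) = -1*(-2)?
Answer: 2304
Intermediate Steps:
U(S, K) = 2
D(k) = 1 (D(k) = (2*k)/((2*k)) = (2*k)*(1/(2*k)) = 1)
M(P) = 2*P*(-3 + P) (M(P) = (-3 + P)*(2*P) = 2*P*(-3 + P))
x(V) = 1 (x(V) = 1/1 = 1)
(47 + x(M(-4)))² = (47 + 1)² = 48² = 2304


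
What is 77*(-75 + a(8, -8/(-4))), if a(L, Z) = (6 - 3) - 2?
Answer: -5698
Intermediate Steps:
a(L, Z) = 1 (a(L, Z) = 3 - 2 = 1)
77*(-75 + a(8, -8/(-4))) = 77*(-75 + 1) = 77*(-74) = -5698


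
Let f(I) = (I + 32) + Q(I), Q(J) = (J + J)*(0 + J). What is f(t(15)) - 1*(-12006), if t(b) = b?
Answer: 12503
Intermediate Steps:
Q(J) = 2*J² (Q(J) = (2*J)*J = 2*J²)
f(I) = 32 + I + 2*I² (f(I) = (I + 32) + 2*I² = (32 + I) + 2*I² = 32 + I + 2*I²)
f(t(15)) - 1*(-12006) = (32 + 15 + 2*15²) - 1*(-12006) = (32 + 15 + 2*225) + 12006 = (32 + 15 + 450) + 12006 = 497 + 12006 = 12503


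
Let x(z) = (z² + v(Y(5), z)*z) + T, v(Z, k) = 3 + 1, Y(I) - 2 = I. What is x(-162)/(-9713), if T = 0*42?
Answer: -25596/9713 ≈ -2.6352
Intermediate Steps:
Y(I) = 2 + I
v(Z, k) = 4
T = 0
x(z) = z² + 4*z (x(z) = (z² + 4*z) + 0 = z² + 4*z)
x(-162)/(-9713) = -162*(4 - 162)/(-9713) = -162*(-158)*(-1/9713) = 25596*(-1/9713) = -25596/9713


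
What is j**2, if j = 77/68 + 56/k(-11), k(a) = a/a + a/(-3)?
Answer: 797449/4624 ≈ 172.46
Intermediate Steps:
k(a) = 1 - a/3 (k(a) = 1 + a*(-1/3) = 1 - a/3)
j = 893/68 (j = 77/68 + 56/(1 - 1/3*(-11)) = 77*(1/68) + 56/(1 + 11/3) = 77/68 + 56/(14/3) = 77/68 + 56*(3/14) = 77/68 + 12 = 893/68 ≈ 13.132)
j**2 = (893/68)**2 = 797449/4624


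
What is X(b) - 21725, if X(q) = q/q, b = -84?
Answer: -21724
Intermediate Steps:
X(q) = 1
X(b) - 21725 = 1 - 21725 = -21724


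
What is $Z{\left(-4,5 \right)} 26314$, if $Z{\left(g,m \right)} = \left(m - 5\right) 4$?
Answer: $0$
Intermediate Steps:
$Z{\left(g,m \right)} = -20 + 4 m$ ($Z{\left(g,m \right)} = \left(-5 + m\right) 4 = -20 + 4 m$)
$Z{\left(-4,5 \right)} 26314 = \left(-20 + 4 \cdot 5\right) 26314 = \left(-20 + 20\right) 26314 = 0 \cdot 26314 = 0$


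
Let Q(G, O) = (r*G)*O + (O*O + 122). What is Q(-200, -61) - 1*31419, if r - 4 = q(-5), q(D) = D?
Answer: -39776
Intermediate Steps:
r = -1 (r = 4 - 5 = -1)
Q(G, O) = 122 + O² - G*O (Q(G, O) = (-G)*O + (O*O + 122) = -G*O + (O² + 122) = -G*O + (122 + O²) = 122 + O² - G*O)
Q(-200, -61) - 1*31419 = (122 + (-61)² - 1*(-200)*(-61)) - 1*31419 = (122 + 3721 - 12200) - 31419 = -8357 - 31419 = -39776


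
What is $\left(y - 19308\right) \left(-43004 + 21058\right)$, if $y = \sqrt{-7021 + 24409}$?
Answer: $423733368 - 131676 \sqrt{483} \approx 4.2084 \cdot 10^{8}$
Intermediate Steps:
$y = 6 \sqrt{483}$ ($y = \sqrt{17388} = 6 \sqrt{483} \approx 131.86$)
$\left(y - 19308\right) \left(-43004 + 21058\right) = \left(6 \sqrt{483} - 19308\right) \left(-43004 + 21058\right) = \left(-19308 + 6 \sqrt{483}\right) \left(-21946\right) = 423733368 - 131676 \sqrt{483}$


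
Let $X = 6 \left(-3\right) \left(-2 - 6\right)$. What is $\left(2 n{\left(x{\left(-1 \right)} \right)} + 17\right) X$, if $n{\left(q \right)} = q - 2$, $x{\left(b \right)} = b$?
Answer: $1584$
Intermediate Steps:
$X = 144$ ($X = - 18 \left(-2 - 6\right) = \left(-18\right) \left(-8\right) = 144$)
$n{\left(q \right)} = -2 + q$ ($n{\left(q \right)} = q - 2 = -2 + q$)
$\left(2 n{\left(x{\left(-1 \right)} \right)} + 17\right) X = \left(2 \left(-2 - 1\right) + 17\right) 144 = \left(2 \left(-3\right) + 17\right) 144 = \left(-6 + 17\right) 144 = 11 \cdot 144 = 1584$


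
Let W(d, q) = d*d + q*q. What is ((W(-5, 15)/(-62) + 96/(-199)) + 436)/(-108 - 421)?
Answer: -2661833/3263401 ≈ -0.81566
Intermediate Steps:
W(d, q) = d² + q²
((W(-5, 15)/(-62) + 96/(-199)) + 436)/(-108 - 421) = ((((-5)² + 15²)/(-62) + 96/(-199)) + 436)/(-108 - 421) = (((25 + 225)*(-1/62) + 96*(-1/199)) + 436)/(-529) = ((250*(-1/62) - 96/199) + 436)*(-1/529) = ((-125/31 - 96/199) + 436)*(-1/529) = (-27851/6169 + 436)*(-1/529) = (2661833/6169)*(-1/529) = -2661833/3263401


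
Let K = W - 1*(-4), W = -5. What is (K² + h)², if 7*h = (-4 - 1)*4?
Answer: 169/49 ≈ 3.4490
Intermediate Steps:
K = -1 (K = -5 - 1*(-4) = -5 + 4 = -1)
h = -20/7 (h = ((-4 - 1)*4)/7 = (-5*4)/7 = (⅐)*(-20) = -20/7 ≈ -2.8571)
(K² + h)² = ((-1)² - 20/7)² = (1 - 20/7)² = (-13/7)² = 169/49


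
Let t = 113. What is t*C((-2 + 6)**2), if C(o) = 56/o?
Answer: 791/2 ≈ 395.50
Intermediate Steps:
t*C((-2 + 6)**2) = 113*(56/((-2 + 6)**2)) = 113*(56/(4**2)) = 113*(56/16) = 113*(56*(1/16)) = 113*(7/2) = 791/2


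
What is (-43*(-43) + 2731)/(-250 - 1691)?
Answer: -4580/1941 ≈ -2.3596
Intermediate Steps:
(-43*(-43) + 2731)/(-250 - 1691) = (1849 + 2731)/(-1941) = 4580*(-1/1941) = -4580/1941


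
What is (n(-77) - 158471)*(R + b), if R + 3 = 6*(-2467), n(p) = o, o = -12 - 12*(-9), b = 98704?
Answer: -13287504125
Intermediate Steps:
o = 96 (o = -12 + 108 = 96)
n(p) = 96
R = -14805 (R = -3 + 6*(-2467) = -3 - 14802 = -14805)
(n(-77) - 158471)*(R + b) = (96 - 158471)*(-14805 + 98704) = -158375*83899 = -13287504125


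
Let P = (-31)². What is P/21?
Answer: 961/21 ≈ 45.762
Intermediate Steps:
P = 961
P/21 = 961/21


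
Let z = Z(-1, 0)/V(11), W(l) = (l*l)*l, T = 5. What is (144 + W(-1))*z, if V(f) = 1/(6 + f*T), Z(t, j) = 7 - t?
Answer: 69784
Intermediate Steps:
V(f) = 1/(6 + 5*f) (V(f) = 1/(6 + f*5) = 1/(6 + 5*f))
W(l) = l**3 (W(l) = l**2*l = l**3)
z = 488 (z = (7 - 1*(-1))/(1/(6 + 5*11)) = (7 + 1)/(1/(6 + 55)) = 8/(1/61) = 8*61 = 488)
(144 + W(-1))*z = (144 + (-1)**3)*488 = (144 - 1)*488 = 143*488 = 69784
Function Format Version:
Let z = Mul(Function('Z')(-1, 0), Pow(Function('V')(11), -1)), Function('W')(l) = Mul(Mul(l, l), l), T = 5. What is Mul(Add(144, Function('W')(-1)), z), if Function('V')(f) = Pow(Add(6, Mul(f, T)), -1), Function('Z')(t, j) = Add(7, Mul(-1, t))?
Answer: 69784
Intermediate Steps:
Function('V')(f) = Pow(Add(6, Mul(5, f)), -1) (Function('V')(f) = Pow(Add(6, Mul(f, 5)), -1) = Pow(Add(6, Mul(5, f)), -1))
Function('W')(l) = Pow(l, 3) (Function('W')(l) = Mul(Pow(l, 2), l) = Pow(l, 3))
z = 488 (z = Mul(Add(7, Mul(-1, -1)), Pow(Pow(Add(6, Mul(5, 11)), -1), -1)) = Mul(Add(7, 1), Pow(Pow(Add(6, 55), -1), -1)) = Mul(8, Pow(Pow(61, -1), -1)) = Mul(8, Pow(Rational(1, 61), -1)) = Mul(8, 61) = 488)
Mul(Add(144, Function('W')(-1)), z) = Mul(Add(144, Pow(-1, 3)), 488) = Mul(Add(144, -1), 488) = Mul(143, 488) = 69784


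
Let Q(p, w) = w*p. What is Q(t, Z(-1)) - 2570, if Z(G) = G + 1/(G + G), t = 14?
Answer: -2591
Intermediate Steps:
Z(G) = G + 1/(2*G)
Q(p, w) = p*w
Q(t, Z(-1)) - 2570 = 14*(-1 + (½)/(-1)) - 2570 = 14*(-1 + (½)*(-1)) - 2570 = 14*(-1 - ½) - 2570 = 14*(-3/2) - 2570 = -21 - 2570 = -2591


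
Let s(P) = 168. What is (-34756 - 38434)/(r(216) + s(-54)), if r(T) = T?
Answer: -36595/192 ≈ -190.60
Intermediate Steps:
(-34756 - 38434)/(r(216) + s(-54)) = (-34756 - 38434)/(216 + 168) = -73190/384 = -73190*1/384 = -36595/192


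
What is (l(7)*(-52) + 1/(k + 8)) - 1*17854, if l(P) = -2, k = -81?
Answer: -1295751/73 ≈ -17750.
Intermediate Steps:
(l(7)*(-52) + 1/(k + 8)) - 1*17854 = (-2*(-52) + 1/(-81 + 8)) - 1*17854 = (104 + 1/(-73)) - 17854 = (104 - 1/73) - 17854 = 7591/73 - 17854 = -1295751/73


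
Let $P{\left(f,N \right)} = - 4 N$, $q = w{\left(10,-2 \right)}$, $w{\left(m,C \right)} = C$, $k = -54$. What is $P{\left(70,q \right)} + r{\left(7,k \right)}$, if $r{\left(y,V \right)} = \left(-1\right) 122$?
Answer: $-114$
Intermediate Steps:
$r{\left(y,V \right)} = -122$
$q = -2$
$P{\left(70,q \right)} + r{\left(7,k \right)} = \left(-4\right) \left(-2\right) - 122 = 8 - 122 = -114$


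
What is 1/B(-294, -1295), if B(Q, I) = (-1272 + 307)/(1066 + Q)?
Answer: -4/5 ≈ -0.80000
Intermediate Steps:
B(Q, I) = -965/(1066 + Q)
1/B(-294, -1295) = 1/(-965/(1066 - 294)) = 1/(-965/772) = 1/(-965*1/772) = 1/(-5/4) = -4/5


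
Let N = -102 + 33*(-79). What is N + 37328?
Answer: 34619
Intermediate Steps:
N = -2709 (N = -102 - 2607 = -2709)
N + 37328 = -2709 + 37328 = 34619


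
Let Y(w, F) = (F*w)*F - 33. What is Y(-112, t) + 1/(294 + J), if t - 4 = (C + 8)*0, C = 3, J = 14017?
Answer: -26117574/14311 ≈ -1825.0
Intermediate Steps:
t = 4 (t = 4 + (3 + 8)*0 = 4 + 11*0 = 4 + 0 = 4)
Y(w, F) = -33 + w*F² (Y(w, F) = w*F² - 33 = -33 + w*F²)
Y(-112, t) + 1/(294 + J) = (-33 - 112*4²) + 1/(294 + 14017) = (-33 - 112*16) + 1/14311 = (-33 - 1792) + 1/14311 = -1825 + 1/14311 = -26117574/14311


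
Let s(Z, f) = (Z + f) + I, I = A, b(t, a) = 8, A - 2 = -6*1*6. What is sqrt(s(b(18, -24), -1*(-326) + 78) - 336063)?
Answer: I*sqrt(335685) ≈ 579.38*I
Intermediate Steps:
A = -34 (A = 2 - 6*1*6 = 2 - 6*6 = 2 - 36 = -34)
I = -34
s(Z, f) = -34 + Z + f (s(Z, f) = (Z + f) - 34 = -34 + Z + f)
sqrt(s(b(18, -24), -1*(-326) + 78) - 336063) = sqrt((-34 + 8 + (-1*(-326) + 78)) - 336063) = sqrt((-34 + 8 + (326 + 78)) - 336063) = sqrt((-34 + 8 + 404) - 336063) = sqrt(378 - 336063) = sqrt(-335685) = I*sqrt(335685)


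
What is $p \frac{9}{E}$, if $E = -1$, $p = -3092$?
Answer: $27828$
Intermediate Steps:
$p \frac{9}{E} = - 3092 \frac{9}{-1} = - 3092 \cdot 9 \left(-1\right) = \left(-3092\right) \left(-9\right) = 27828$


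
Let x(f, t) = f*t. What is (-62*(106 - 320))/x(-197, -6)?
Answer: 6634/591 ≈ 11.225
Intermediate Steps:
(-62*(106 - 320))/x(-197, -6) = (-62*(106 - 320))/((-197*(-6))) = -62*(-214)/1182 = 13268*(1/1182) = 6634/591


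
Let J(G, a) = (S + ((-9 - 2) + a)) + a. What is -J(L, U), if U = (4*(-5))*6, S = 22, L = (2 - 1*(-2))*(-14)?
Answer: 229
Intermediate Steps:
L = -56 (L = (2 + 2)*(-14) = 4*(-14) = -56)
U = -120 (U = -20*6 = -120)
J(G, a) = 11 + 2*a (J(G, a) = (22 + ((-9 - 2) + a)) + a = (22 + (-11 + a)) + a = (11 + a) + a = 11 + 2*a)
-J(L, U) = -(11 + 2*(-120)) = -(11 - 240) = -1*(-229) = 229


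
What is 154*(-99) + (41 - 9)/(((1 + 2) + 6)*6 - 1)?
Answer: -808006/53 ≈ -15245.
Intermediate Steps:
154*(-99) + (41 - 9)/(((1 + 2) + 6)*6 - 1) = -15246 + 32/((3 + 6)*6 - 1) = -15246 + 32/(9*6 - 1) = -15246 + 32/(54 - 1) = -15246 + 32/53 = -808006/53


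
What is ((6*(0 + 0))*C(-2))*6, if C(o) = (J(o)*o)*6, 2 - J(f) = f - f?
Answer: 0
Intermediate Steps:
J(f) = 2 (J(f) = 2 - (f - f) = 2 - 1*0 = 2 + 0 = 2)
C(o) = 12*o (C(o) = (2*o)*6 = 12*o)
((6*(0 + 0))*C(-2))*6 = ((6*(0 + 0))*(12*(-2)))*6 = ((6*0)*(-24))*6 = (0*(-24))*6 = 0*6 = 0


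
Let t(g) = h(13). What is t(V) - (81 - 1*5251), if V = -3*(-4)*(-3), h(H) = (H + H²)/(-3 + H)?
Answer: 25941/5 ≈ 5188.2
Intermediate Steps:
h(H) = (H + H²)/(-3 + H)
V = -36 (V = 12*(-3) = -36)
t(g) = 91/5 (t(g) = 13*(1 + 13)/(-3 + 13) = 13*14/10 = 13*(⅒)*14 = 91/5)
t(V) - (81 - 1*5251) = 91/5 - (81 - 1*5251) = 91/5 - (81 - 5251) = 91/5 - 1*(-5170) = 91/5 + 5170 = 25941/5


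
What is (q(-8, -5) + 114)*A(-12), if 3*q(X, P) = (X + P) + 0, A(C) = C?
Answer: -1316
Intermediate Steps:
q(X, P) = P/3 + X/3 (q(X, P) = ((X + P) + 0)/3 = ((P + X) + 0)/3 = (P + X)/3 = P/3 + X/3)
(q(-8, -5) + 114)*A(-12) = (((⅓)*(-5) + (⅓)*(-8)) + 114)*(-12) = ((-5/3 - 8/3) + 114)*(-12) = (-13/3 + 114)*(-12) = (329/3)*(-12) = -1316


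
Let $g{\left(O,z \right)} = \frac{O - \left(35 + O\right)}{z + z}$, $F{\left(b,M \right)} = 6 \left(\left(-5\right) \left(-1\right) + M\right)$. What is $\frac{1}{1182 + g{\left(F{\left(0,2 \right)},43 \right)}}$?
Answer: $\frac{86}{101617} \approx 0.00084632$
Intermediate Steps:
$F{\left(b,M \right)} = 30 + 6 M$ ($F{\left(b,M \right)} = 6 \left(5 + M\right) = 30 + 6 M$)
$g{\left(O,z \right)} = - \frac{35}{2 z}$
$\frac{1}{1182 + g{\left(F{\left(0,2 \right)},43 \right)}} = \frac{1}{1182 - \frac{35}{2 \cdot 43}} = \frac{1}{1182 - \frac{35}{86}} = \frac{1}{\frac{101617}{86}} = \frac{86}{101617}$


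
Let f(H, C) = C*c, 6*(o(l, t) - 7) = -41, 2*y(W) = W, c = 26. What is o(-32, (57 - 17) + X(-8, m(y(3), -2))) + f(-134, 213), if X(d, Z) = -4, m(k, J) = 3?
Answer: 33229/6 ≈ 5538.2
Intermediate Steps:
y(W) = W/2
o(l, t) = 1/6 (o(l, t) = 7 + (1/6)*(-41) = 7 - 41/6 = 1/6)
f(H, C) = 26*C (f(H, C) = C*26 = 26*C)
o(-32, (57 - 17) + X(-8, m(y(3), -2))) + f(-134, 213) = 1/6 + 26*213 = 1/6 + 5538 = 33229/6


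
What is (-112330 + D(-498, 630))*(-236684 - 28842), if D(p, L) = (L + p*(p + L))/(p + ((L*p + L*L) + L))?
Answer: 207027424072093/6941 ≈ 2.9827e+10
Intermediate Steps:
D(p, L) = (L + p*(L + p))/(L + p + L² + L*p) (D(p, L) = (L + p*(L + p))/(p + ((L*p + L²) + L)) = (L + p*(L + p))/(p + ((L² + L*p) + L)) = (L + p*(L + p))/(p + (L + L² + L*p)) = (L + p*(L + p))/(L + p + L² + L*p))
(-112330 + D(-498, 630))*(-236684 - 28842) = (-112330 + (630 + (-498)² + 630*(-498))/(630 - 498 + 630² + 630*(-498)))*(-236684 - 28842) = (-112330 + (630 + 248004 - 313740)/(630 - 498 + 396900 - 313740))*(-265526) = (-112330 - 65106/83292)*(-265526) = (-112330 + (1/83292)*(-65106))*(-265526) = (-112330 - 10851/13882)*(-265526) = -1559375911/13882*(-265526) = 207027424072093/6941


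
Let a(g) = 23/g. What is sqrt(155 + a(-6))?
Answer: sqrt(5442)/6 ≈ 12.295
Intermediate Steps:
sqrt(155 + a(-6)) = sqrt(155 + 23/(-6)) = sqrt(155 + 23*(-1/6)) = sqrt(155 - 23/6) = sqrt(907/6) = sqrt(5442)/6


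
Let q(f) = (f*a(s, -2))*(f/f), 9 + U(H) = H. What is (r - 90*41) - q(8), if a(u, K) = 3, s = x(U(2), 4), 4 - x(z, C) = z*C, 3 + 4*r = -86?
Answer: -14945/4 ≈ -3736.3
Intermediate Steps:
U(H) = -9 + H
r = -89/4 (r = -¾ + (¼)*(-86) = -¾ - 43/2 = -89/4 ≈ -22.250)
x(z, C) = 4 - C*z (x(z, C) = 4 - z*C = 4 - C*z)
s = 32 (s = 4 - 1*4*(-9 + 2) = 4 - 1*4*(-7) = 4 + 28 = 32)
q(f) = 3*f (q(f) = (f*3)*(f/f) = (3*f)*1 = 3*f)
(r - 90*41) - q(8) = (-89/4 - 90*41) - 3*8 = (-89/4 - 3690) - 1*24 = -14849/4 - 24 = -14945/4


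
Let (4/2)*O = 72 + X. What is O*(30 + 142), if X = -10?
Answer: 5332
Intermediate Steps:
O = 31 (O = (72 - 10)/2 = (½)*62 = 31)
O*(30 + 142) = 31*(30 + 142) = 31*172 = 5332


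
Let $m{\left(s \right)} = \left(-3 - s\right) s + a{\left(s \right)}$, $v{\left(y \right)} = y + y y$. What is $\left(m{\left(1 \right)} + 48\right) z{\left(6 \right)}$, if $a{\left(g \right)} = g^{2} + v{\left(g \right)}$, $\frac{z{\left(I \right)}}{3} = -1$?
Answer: $-141$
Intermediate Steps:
$z{\left(I \right)} = -3$ ($z{\left(I \right)} = 3 \left(-1\right) = -3$)
$v{\left(y \right)} = y + y^{2}$
$a{\left(g \right)} = g^{2} + g \left(1 + g\right)$
$m{\left(s \right)} = s \left(1 + 2 s\right) + s \left(-3 - s\right)$ ($m{\left(s \right)} = \left(-3 - s\right) s + s \left(1 + 2 s\right) = s \left(-3 - s\right) + s \left(1 + 2 s\right) = s \left(1 + 2 s\right) + s \left(-3 - s\right)$)
$\left(m{\left(1 \right)} + 48\right) z{\left(6 \right)} = \left(1 \left(-2 + 1\right) + 48\right) \left(-3\right) = \left(1 \left(-1\right) + 48\right) \left(-3\right) = \left(-1 + 48\right) \left(-3\right) = 47 \left(-3\right) = -141$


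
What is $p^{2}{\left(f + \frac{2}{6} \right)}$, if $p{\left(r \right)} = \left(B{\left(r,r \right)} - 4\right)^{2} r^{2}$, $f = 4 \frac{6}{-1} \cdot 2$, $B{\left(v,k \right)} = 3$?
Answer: $\frac{418161601}{81} \approx 5.1625 \cdot 10^{6}$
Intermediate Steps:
$f = -48$ ($f = 4 \cdot 6 \left(-1\right) 2 = 4 \left(-6\right) 2 = \left(-24\right) 2 = -48$)
$p{\left(r \right)} = r^{2}$ ($p{\left(r \right)} = \left(3 - 4\right)^{2} r^{2} = \left(-1\right)^{2} r^{2} = 1 r^{2} = r^{2}$)
$p^{2}{\left(f + \frac{2}{6} \right)} = \left(\left(-48 + \frac{2}{6}\right)^{2}\right)^{2} = \left(\left(-48 + 2 \cdot \frac{1}{6}\right)^{2}\right)^{2} = \left(\left(-48 + \frac{1}{3}\right)^{2}\right)^{2} = \left(\left(- \frac{143}{3}\right)^{2}\right)^{2} = \left(\frac{20449}{9}\right)^{2} = \frac{418161601}{81}$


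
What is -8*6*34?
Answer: -1632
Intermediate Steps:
-8*6*34 = -48*34 = -1632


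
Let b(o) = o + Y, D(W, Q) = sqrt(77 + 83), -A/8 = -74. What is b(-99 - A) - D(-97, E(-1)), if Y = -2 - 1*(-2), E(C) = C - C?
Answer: -691 - 4*sqrt(10) ≈ -703.65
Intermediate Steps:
A = 592 (A = -8*(-74) = 592)
E(C) = 0
Y = 0 (Y = -2 + 2 = 0)
D(W, Q) = 4*sqrt(10) (D(W, Q) = sqrt(160) = 4*sqrt(10))
b(o) = o (b(o) = o + 0 = o)
b(-99 - A) - D(-97, E(-1)) = (-99 - 1*592) - 4*sqrt(10) = (-99 - 592) - 4*sqrt(10) = -691 - 4*sqrt(10)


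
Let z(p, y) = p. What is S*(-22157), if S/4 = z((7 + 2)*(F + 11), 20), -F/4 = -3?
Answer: -18345996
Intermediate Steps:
F = 12 (F = -4*(-3) = 12)
S = 828 (S = 4*((7 + 2)*(12 + 11)) = 4*(9*23) = 4*207 = 828)
S*(-22157) = 828*(-22157) = -18345996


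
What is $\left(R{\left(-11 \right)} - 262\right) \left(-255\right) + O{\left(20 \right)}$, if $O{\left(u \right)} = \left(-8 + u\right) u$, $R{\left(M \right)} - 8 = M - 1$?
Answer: $68070$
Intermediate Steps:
$R{\left(M \right)} = 7 + M$ ($R{\left(M \right)} = 8 + \left(M - 1\right) = 8 + \left(-1 + M\right) = 7 + M$)
$O{\left(u \right)} = u \left(-8 + u\right)$
$\left(R{\left(-11 \right)} - 262\right) \left(-255\right) + O{\left(20 \right)} = \left(\left(7 - 11\right) - 262\right) \left(-255\right) + 20 \left(-8 + 20\right) = \left(-4 - 262\right) \left(-255\right) + 20 \cdot 12 = \left(-266\right) \left(-255\right) + 240 = 67830 + 240 = 68070$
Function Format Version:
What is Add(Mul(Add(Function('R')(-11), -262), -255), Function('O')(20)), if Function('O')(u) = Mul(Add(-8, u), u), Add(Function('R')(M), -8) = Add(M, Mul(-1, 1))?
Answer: 68070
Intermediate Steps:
Function('R')(M) = Add(7, M) (Function('R')(M) = Add(8, Add(M, Mul(-1, 1))) = Add(8, Add(M, -1)) = Add(8, Add(-1, M)) = Add(7, M))
Function('O')(u) = Mul(u, Add(-8, u))
Add(Mul(Add(Function('R')(-11), -262), -255), Function('O')(20)) = Add(Mul(Add(Add(7, -11), -262), -255), Mul(20, Add(-8, 20))) = Add(Mul(Add(-4, -262), -255), Mul(20, 12)) = Add(Mul(-266, -255), 240) = Add(67830, 240) = 68070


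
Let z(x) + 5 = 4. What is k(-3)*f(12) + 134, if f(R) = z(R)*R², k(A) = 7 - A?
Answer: -1306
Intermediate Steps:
z(x) = -1 (z(x) = -5 + 4 = -1)
f(R) = -R²
k(-3)*f(12) + 134 = (7 - 1*(-3))*(-1*12²) + 134 = (7 + 3)*(-1*144) + 134 = 10*(-144) + 134 = -1440 + 134 = -1306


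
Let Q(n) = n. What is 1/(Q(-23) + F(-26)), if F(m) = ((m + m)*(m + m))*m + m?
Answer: -1/70353 ≈ -1.4214e-5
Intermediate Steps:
F(m) = m + 4*m³ (F(m) = ((2*m)*(2*m))*m + m = (4*m²)*m + m = 4*m³ + m = m + 4*m³)
1/(Q(-23) + F(-26)) = 1/(-23 + (-26 + 4*(-26)³)) = 1/(-23 + (-26 + 4*(-17576))) = 1/(-23 + (-26 - 70304)) = 1/(-23 - 70330) = 1/(-70353) = -1/70353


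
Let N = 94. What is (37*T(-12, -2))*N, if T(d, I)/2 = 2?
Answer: 13912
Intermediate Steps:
T(d, I) = 4 (T(d, I) = 2*2 = 4)
(37*T(-12, -2))*N = (37*4)*94 = 148*94 = 13912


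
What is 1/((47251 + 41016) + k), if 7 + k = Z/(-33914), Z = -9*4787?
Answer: 33914/2993292723 ≈ 1.1330e-5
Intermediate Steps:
Z = -43083
k = -194315/33914 (k = -7 - 43083/(-33914) = -7 - 43083*(-1/33914) = -7 + 43083/33914 = -194315/33914 ≈ -5.7296)
1/((47251 + 41016) + k) = 1/((47251 + 41016) - 194315/33914) = 1/(88267 - 194315/33914) = 1/(2993292723/33914) = 33914/2993292723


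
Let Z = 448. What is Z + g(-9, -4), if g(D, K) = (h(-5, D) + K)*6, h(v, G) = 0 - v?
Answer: 454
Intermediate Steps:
h(v, G) = -v
g(D, K) = 30 + 6*K (g(D, K) = (-1*(-5) + K)*6 = (5 + K)*6 = 30 + 6*K)
Z + g(-9, -4) = 448 + (30 + 6*(-4)) = 448 + (30 - 24) = 448 + 6 = 454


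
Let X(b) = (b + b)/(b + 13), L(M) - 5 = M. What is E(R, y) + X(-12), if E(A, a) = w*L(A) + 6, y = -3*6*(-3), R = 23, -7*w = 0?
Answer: -18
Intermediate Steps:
w = 0 (w = -⅐*0 = 0)
L(M) = 5 + M
y = 54 (y = -18*(-3) = 54)
X(b) = 2*b/(13 + b) (X(b) = (2*b)/(13 + b) = 2*b/(13 + b))
E(A, a) = 6 (E(A, a) = 0*(5 + A) + 6 = 0 + 6 = 6)
E(R, y) + X(-12) = 6 + 2*(-12)/(13 - 12) = 6 + 2*(-12)/1 = 6 + 2*(-12)*1 = 6 - 24 = -18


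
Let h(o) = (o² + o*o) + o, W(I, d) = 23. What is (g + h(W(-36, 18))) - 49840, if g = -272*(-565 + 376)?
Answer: 2649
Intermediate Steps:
h(o) = o + 2*o² (h(o) = (o² + o²) + o = 2*o² + o = o + 2*o²)
g = 51408 (g = -272*(-189) = 51408)
(g + h(W(-36, 18))) - 49840 = (51408 + 23*(1 + 2*23)) - 49840 = (51408 + 23*(1 + 46)) - 49840 = (51408 + 23*47) - 49840 = (51408 + 1081) - 49840 = 52489 - 49840 = 2649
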